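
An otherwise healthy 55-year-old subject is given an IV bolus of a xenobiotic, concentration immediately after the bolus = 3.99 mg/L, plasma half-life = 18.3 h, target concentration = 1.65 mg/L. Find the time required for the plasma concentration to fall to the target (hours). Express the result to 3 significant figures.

k = ln2 / t½ = 0.693147 / 18.3 = 0.03788 h⁻¹
t = ln(C₀ / C) / k = ln(3.990 / 1.65) / 0.03788
  = ln(2.418) / 0.03788 = 0.8829 / 0.03788 = 23.31 h

23.3 h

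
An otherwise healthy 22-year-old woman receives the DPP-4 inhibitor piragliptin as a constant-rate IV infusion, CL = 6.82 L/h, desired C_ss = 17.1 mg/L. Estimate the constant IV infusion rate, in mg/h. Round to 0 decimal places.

117 mg/h

At steady state, infusion rate R₀ = Css × CL = 17.1 × 6.820 = 116.6 mg/h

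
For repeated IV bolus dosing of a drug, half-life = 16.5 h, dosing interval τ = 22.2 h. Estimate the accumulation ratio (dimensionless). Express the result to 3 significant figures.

1.65

k = ln2 / t½ = 0.693147 / 16.5 = 0.04201 h⁻¹
e^(−kτ) = e^(−0.04201 × 22.2) = 0.3935
Accumulation ratio R = 1 / (1 − e^(−kτ)) = 1 / (1 − 0.3935) = 1.649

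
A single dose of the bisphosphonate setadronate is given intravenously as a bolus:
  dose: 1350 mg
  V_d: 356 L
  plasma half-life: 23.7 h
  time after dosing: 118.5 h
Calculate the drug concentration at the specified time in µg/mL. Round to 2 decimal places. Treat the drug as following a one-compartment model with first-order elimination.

C₀ = Dose / Vd = 1350 / 356 = 3.792 mg/L
k = ln2 / t½ = 0.693147 / 23.7 = 0.02925 h⁻¹
t / t½ = 118.5 / 23.7 = 5 half-lives
C = C₀ × (1/2)^5 = 3.792 × 0.03125 = 0.1185 mg/L
(0.1185 mg/L = 0.1185 µg/mL)

0.12 µg/mL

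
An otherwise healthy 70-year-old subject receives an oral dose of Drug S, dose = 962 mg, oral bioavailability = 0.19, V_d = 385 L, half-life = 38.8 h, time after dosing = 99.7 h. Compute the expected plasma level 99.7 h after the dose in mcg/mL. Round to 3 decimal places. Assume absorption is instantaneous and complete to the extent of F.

0.080 mcg/mL

Amount reaching circulation = F × Dose = 0.19 × 962.0 = 182.8 mg
C₀ = F·Dose / Vd = 182.8 / 385 = 0.4748 mg/L
k = ln2 / t½ = 0.693147 / 38.8 = 0.01786 h⁻¹
C = C₀ · e^(−k·t) = 0.4748 × e^(−0.01786 × 99.7)
  = 0.4748 × 0.1685 = 0.08000 mg/L
(0.08000 mg/L = 0.08000 mcg/mL)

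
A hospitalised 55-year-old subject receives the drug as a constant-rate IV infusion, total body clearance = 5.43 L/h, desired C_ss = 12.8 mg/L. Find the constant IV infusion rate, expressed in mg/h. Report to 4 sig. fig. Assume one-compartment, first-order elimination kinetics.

At steady state, infusion rate R₀ = Css × CL = 12.8 × 5.430 = 69.50 mg/h

69.50 mg/h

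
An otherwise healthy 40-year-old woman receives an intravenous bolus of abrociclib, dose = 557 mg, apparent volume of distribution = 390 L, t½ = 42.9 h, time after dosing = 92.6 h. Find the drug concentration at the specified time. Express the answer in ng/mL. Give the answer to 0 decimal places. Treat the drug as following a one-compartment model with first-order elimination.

C₀ = Dose / Vd = 557.0 / 390 = 1.428 mg/L
k = ln2 / t½ = 0.693147 / 42.9 = 0.01616 h⁻¹
C = C₀ · e^(−k·t) = 1.428 × e^(−0.01616 × 92.6)
  = 1.428 × 0.2239 = 0.3197 mg/L
Convert: 0.3197 mg/L × 1000 = 319.7 ng/mL

320 ng/mL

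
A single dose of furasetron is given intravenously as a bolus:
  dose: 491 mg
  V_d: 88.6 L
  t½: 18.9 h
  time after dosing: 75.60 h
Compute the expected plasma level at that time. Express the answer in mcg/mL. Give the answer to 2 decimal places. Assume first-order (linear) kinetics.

0.35 mcg/mL

C₀ = Dose / Vd = 491.0 / 88.6 = 5.542 mg/L
k = ln2 / t½ = 0.693147 / 18.9 = 0.03667 h⁻¹
t / t½ = 75.60 / 18.9 = 4 half-lives
C = C₀ × (1/2)^4 = 5.542 × 0.06250 = 0.3464 mg/L
(0.3464 mg/L = 0.3464 mcg/mL)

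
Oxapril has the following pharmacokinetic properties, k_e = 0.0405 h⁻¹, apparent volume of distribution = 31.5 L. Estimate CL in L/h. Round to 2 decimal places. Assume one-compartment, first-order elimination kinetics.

CL = k × Vd = 0.0405 × 31.5 = 1.276 L/h

1.28 L/h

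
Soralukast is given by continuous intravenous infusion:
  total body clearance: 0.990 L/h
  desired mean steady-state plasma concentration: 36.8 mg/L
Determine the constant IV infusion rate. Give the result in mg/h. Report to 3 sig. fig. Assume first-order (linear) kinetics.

36.4 mg/h

At steady state, infusion rate R₀ = Css × CL = 36.8 × 0.9900 = 36.43 mg/h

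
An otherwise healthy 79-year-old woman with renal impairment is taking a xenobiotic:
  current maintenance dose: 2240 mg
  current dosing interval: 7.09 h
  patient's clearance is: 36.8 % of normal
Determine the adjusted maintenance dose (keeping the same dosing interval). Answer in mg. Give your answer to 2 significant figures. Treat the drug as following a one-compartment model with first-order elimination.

To keep the same average steady-state level, dosing rate must scale with clearance.
CL ratio = 36.8 / 100 = 0.3680
New dose (same interval) = 2240 × 0.3680 = 824.3 mg

820 mg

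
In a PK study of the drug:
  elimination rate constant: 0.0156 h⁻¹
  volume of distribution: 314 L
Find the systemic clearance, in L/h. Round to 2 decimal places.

CL = k × Vd = 0.0156 × 314 = 4.898 L/h

4.90 L/h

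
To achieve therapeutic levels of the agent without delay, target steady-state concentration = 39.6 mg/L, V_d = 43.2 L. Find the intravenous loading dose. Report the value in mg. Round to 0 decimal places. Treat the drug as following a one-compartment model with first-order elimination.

LD = Css × Vd = 39.6 × 43.2 = 1711 mg

1711 mg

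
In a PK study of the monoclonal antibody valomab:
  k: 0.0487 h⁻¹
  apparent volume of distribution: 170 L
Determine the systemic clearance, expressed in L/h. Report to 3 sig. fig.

8.28 L/h

CL = k × Vd = 0.0487 × 170 = 8.279 L/h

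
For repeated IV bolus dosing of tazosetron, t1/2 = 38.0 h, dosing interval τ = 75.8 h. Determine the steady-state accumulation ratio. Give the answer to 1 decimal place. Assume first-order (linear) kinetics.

k = ln2 / t½ = 0.693147 / 38.0 = 0.01824 h⁻¹
e^(−kτ) = e^(−0.01824 × 75.8) = 0.2509
Accumulation ratio R = 1 / (1 − e^(−kτ)) = 1 / (1 − 0.2509) = 1.335

1.3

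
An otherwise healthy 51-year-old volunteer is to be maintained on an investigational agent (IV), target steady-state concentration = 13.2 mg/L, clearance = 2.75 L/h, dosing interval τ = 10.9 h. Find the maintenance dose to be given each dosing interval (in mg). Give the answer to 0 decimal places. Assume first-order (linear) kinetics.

396 mg

At steady state, Dose/τ = Css × CL.
Dose = Css × CL × τ = 13.2 × 2.750 × 10.9 = 395.7 mg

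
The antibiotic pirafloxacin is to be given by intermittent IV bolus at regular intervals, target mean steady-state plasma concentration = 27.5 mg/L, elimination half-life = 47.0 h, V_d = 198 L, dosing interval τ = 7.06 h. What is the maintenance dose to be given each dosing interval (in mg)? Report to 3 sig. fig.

k = ln2 / t½ = 0.693147 / 47.0 = 0.01475 h⁻¹
CL = k × Vd = 0.01475 × 198 = 2.921 L/h
At steady state, Dose/τ = Css × CL.
Dose = Css × CL × τ = 27.5 × 2.921 × 7.06 = 567.1 mg

567 mg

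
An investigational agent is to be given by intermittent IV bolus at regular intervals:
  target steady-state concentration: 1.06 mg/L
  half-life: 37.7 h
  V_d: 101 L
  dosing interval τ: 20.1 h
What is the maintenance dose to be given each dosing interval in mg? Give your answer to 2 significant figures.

k = ln2 / t½ = 0.693147 / 37.7 = 0.01839 h⁻¹
CL = k × Vd = 0.01839 × 101 = 1.857 L/h
At steady state, Dose/τ = Css × CL.
Dose = Css × CL × τ = 1.06 × 1.857 × 20.1 = 39.57 mg

40 mg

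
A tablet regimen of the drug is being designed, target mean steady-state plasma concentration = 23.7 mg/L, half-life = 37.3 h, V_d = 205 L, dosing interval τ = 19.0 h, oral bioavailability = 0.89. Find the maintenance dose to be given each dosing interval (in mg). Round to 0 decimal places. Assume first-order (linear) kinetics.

k = ln2 / t½ = 0.693147 / 37.3 = 0.01858 h⁻¹
CL = k × Vd = 0.01858 × 205 = 3.809 L/h
At steady state, F × (Dose/τ) = Css × CL.
Dose = Css × CL × τ / F = 23.7 × 3.809 × 19.0 / 0.89 = 1927 mg

1927 mg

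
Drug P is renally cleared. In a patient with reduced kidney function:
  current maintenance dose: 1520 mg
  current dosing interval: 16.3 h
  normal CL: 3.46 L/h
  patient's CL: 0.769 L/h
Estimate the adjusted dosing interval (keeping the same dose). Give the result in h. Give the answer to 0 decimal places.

73 h

To keep the same average steady-state level, dosing rate must scale with clearance.
CL ratio = 0.769 / 3.46 = 0.2223
New interval (same dose) = 16.3 / 0.2223 = 73.32 h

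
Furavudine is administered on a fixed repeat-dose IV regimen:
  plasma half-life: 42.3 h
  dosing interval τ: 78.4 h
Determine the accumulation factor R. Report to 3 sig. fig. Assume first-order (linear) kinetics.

k = ln2 / t½ = 0.693147 / 42.3 = 0.01639 h⁻¹
e^(−kτ) = e^(−0.01639 × 78.4) = 0.2767
Accumulation ratio R = 1 / (1 − e^(−kτ)) = 1 / (1 − 0.2767) = 1.383

1.38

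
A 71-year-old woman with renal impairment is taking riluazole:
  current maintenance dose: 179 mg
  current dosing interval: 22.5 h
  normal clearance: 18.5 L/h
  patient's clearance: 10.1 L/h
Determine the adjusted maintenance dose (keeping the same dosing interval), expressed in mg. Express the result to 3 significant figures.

To keep the same average steady-state level, dosing rate must scale with clearance.
CL ratio = 10.1 / 18.5 = 0.5459
New dose (same interval) = 179 × 0.5459 = 97.72 mg

97.7 mg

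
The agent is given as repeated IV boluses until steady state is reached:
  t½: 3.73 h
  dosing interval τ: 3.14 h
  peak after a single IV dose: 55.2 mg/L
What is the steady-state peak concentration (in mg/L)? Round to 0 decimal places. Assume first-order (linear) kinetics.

k = ln2 / t½ = 0.693147 / 3.73 = 0.1858 h⁻¹
e^(−kτ) = e^(−0.1858 × 3.14) = 0.5580
Accumulation ratio R = 1 / (1 − e^(−kτ)) = 1 / (1 − 0.5580) = 2.262
Steady-state peak = C₀ × R = 55.2 × 2.262 = 124.9 mg/L

125 mg/L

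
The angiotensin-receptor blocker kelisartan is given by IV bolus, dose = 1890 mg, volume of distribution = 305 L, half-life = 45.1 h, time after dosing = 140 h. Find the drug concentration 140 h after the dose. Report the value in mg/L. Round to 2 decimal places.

0.72 mg/L

C₀ = Dose / Vd = 1890 / 305 = 6.197 mg/L
k = ln2 / t½ = 0.693147 / 45.1 = 0.01537 h⁻¹
C = C₀ · e^(−k·t) = 6.197 × e^(−0.01537 × 140)
  = 6.197 × 0.1163 = 0.7207 mg/L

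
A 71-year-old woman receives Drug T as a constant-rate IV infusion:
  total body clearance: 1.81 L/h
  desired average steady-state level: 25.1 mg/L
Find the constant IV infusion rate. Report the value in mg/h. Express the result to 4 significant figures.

At steady state, infusion rate R₀ = Css × CL = 25.1 × 1.810 = 45.43 mg/h

45.43 mg/h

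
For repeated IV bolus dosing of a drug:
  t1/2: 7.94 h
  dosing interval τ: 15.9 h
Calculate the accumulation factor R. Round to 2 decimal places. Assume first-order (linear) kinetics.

k = ln2 / t½ = 0.693147 / 7.94 = 0.08730 h⁻¹
e^(−kτ) = e^(−0.08730 × 15.9) = 0.2496
Accumulation ratio R = 1 / (1 − e^(−kτ)) = 1 / (1 − 0.2496) = 1.333

1.33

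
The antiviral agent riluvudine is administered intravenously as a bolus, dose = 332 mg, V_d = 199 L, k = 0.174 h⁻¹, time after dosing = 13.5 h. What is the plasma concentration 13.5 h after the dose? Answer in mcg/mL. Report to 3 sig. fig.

C₀ = Dose / Vd = 332.0 / 199 = 1.668 mg/L
C = C₀ · e^(−k·t) = 1.668 × e^(−0.1740 × 13.5)
  = 1.668 × 0.09546 = 0.1592 mg/L
(0.1592 mg/L = 0.1592 mcg/mL)

0.159 mcg/mL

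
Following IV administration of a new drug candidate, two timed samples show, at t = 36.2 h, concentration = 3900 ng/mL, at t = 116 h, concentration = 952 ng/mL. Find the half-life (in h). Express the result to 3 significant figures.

k = ln(C₁/C₂) / (t₂ − t₁) = ln(3900/952) / (116 − 36.2)
  = 1.410 / 79.80 = 0.01767 h⁻¹
t½ = ln2 / k = 0.693147 / 0.01767 = 39.23 h

39.2 h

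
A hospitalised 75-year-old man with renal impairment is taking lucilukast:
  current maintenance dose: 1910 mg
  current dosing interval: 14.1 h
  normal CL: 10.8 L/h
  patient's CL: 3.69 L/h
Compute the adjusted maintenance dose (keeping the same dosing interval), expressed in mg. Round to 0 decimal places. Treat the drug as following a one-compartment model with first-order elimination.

653 mg

To keep the same average steady-state level, dosing rate must scale with clearance.
CL ratio = 3.69 / 10.8 = 0.3417
New dose (same interval) = 1910 × 0.3417 = 652.6 mg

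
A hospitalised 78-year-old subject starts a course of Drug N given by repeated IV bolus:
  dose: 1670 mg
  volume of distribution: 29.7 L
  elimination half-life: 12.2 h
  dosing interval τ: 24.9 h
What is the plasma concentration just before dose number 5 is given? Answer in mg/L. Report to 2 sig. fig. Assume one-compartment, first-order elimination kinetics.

C₀ per dose = Dose / Vd = 1670 / 29.7 = 56.23 mg/L
k = ln2 / t½ = 0.693147 / 12.2 = 0.05682 h⁻¹
Fraction remaining after one interval: r = e^(−kτ) = e^(−0.05682 × 24.9) = 0.2430
Before dose 5, 4 doses have been given (aged 1τ, 2τ, 3τ, 4τ).
C_trough = C₀ × (r + r² + … + r^4) = C₀ × r(1−r^4)/(1−r)
        = 56.23 × 0.2430 × (1 − 0.003487) / (1 − 0.2430) = 17.99 mg/L

18 mg/L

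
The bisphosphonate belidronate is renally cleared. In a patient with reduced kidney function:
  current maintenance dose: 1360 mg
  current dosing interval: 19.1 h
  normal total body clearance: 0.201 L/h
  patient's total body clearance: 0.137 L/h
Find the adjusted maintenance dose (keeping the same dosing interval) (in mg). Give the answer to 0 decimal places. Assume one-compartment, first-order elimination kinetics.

To keep the same average steady-state level, dosing rate must scale with clearance.
CL ratio = 0.137 / 0.201 = 0.6816
New dose (same interval) = 1360 × 0.6816 = 927.0 mg

927 mg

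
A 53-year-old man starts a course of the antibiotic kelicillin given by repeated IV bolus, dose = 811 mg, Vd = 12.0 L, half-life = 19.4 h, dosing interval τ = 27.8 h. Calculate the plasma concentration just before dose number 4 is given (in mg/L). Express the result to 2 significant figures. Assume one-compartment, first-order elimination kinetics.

38 mg/L

C₀ per dose = Dose / Vd = 811 / 12.0 = 67.58 mg/L
k = ln2 / t½ = 0.693147 / 19.4 = 0.03573 h⁻¹
Fraction remaining after one interval: r = e^(−kτ) = e^(−0.03573 × 27.8) = 0.3704
Before dose 4, 3 doses have been given (aged 1τ, 2τ, 3τ).
C_trough = C₀ × (r + r² + … + r^3) = C₀ × r(1−r^3)/(1−r)
        = 67.58 × 0.3704 × (1 − 0.05082) / (1 − 0.3704) = 37.74 mg/L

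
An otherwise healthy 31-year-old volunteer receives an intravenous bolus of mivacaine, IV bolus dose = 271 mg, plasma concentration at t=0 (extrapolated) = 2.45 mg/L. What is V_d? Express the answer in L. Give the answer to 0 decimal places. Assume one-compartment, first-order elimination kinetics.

111 L

Vd = Dose / C₀ = 271.0 / 2.45 = 110.6 L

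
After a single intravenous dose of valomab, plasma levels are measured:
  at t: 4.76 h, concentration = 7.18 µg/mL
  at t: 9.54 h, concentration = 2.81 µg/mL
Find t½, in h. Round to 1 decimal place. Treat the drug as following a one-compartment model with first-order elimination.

k = ln(C₁/C₂) / (t₂ − t₁) = ln(7.18/2.81) / (9.54 − 4.76)
  = 0.9381 / 4.780 = 0.1963 h⁻¹
t½ = ln2 / k = 0.693147 / 0.1963 = 3.531 h

3.5 h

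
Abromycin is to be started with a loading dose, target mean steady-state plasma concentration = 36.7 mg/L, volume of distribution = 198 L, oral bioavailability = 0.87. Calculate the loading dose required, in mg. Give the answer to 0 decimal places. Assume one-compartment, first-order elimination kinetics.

LD = Css × Vd / F = 36.7 × 198 / 0.87 = 8352 mg

8352 mg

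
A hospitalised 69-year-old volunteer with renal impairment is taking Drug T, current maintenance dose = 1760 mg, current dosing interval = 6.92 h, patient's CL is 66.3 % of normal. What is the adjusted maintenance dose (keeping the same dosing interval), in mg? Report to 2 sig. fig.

To keep the same average steady-state level, dosing rate must scale with clearance.
CL ratio = 66.3 / 100 = 0.6630
New dose (same interval) = 1760 × 0.6630 = 1167 mg

1200 mg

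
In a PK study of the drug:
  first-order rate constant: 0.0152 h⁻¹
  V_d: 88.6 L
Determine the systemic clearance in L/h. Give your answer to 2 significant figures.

CL = k × Vd = 0.0152 × 88.6 = 1.347 L/h

1.3 L/h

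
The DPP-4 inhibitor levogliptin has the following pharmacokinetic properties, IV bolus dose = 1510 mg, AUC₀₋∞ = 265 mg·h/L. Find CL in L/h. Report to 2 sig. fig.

CL = Dose / AUC = 1510 / 265 = 5.698 L/h

5.7 L/h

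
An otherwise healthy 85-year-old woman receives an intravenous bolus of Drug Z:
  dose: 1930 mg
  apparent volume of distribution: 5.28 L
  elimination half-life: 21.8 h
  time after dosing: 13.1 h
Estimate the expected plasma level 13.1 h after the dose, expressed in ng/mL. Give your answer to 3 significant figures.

241000 ng/mL

C₀ = Dose / Vd = 1930 / 5.28 = 365.5 mg/L
k = ln2 / t½ = 0.693147 / 21.8 = 0.03180 h⁻¹
C = C₀ · e^(−k·t) = 365.5 × e^(−0.03180 × 13.1)
  = 365.5 × 0.6593 = 241.0 mg/L
Convert: 241.0 mg/L × 1000 = 241000 ng/mL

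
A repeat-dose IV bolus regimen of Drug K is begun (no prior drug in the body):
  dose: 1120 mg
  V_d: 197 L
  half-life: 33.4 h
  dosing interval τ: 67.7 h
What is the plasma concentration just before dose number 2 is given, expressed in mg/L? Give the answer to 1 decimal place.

C₀ per dose = Dose / Vd = 1120 / 197 = 5.685 mg/L
k = ln2 / t½ = 0.693147 / 33.4 = 0.02075 h⁻¹
Fraction remaining after one interval: r = e^(−kτ) = e^(−0.02075 × 67.7) = 0.2454
Before dose 2, 1 dose has been given (aged 1τ).
C_trough = C₀ × r = 5.685 × 0.2454 = 1.395 mg/L

1.4 mg/L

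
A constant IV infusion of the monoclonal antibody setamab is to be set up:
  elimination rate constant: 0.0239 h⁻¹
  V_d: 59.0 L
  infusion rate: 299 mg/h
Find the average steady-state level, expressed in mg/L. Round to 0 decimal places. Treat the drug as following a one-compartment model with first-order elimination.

212 mg/L

CL = k × Vd = 0.02390 × 59.0 = 1.410 L/h
At steady state Css = R₀ / CL = 299 / 1.410 = 212.1 mg/L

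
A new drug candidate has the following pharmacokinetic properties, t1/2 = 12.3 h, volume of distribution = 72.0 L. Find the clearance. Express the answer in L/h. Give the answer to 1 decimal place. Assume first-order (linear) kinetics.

4.1 L/h

k = ln2 / t½ = 0.693147 / 12.3 = 0.05635 h⁻¹
CL = k × Vd = 0.05635 × 72.0 = 4.057 L/h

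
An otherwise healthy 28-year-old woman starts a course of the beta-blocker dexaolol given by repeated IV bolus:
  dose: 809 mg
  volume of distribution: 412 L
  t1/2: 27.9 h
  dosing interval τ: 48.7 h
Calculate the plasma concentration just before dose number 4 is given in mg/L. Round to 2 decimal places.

0.81 mg/L

C₀ per dose = Dose / Vd = 809 / 412 = 1.964 mg/L
k = ln2 / t½ = 0.693147 / 27.9 = 0.02484 h⁻¹
Fraction remaining after one interval: r = e^(−kτ) = e^(−0.02484 × 48.7) = 0.2983
Before dose 4, 3 doses have been given (aged 1τ, 2τ, 3τ).
C_trough = C₀ × (r + r² + … + r^3) = C₀ × r(1−r^3)/(1−r)
        = 1.964 × 0.2983 × (1 − 0.02654) / (1 − 0.2983) = 0.8128 mg/L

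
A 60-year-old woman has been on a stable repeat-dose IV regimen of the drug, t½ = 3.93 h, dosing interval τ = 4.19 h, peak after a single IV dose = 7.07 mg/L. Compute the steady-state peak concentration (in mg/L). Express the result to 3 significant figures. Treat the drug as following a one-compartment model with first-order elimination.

k = ln2 / t½ = 0.693147 / 3.93 = 0.1764 h⁻¹
e^(−kτ) = e^(−0.1764 × 4.19) = 0.4775
Accumulation ratio R = 1 / (1 − e^(−kτ)) = 1 / (1 − 0.4775) = 1.914
Steady-state peak = C₀ × R = 7.07 × 1.914 = 13.53 mg/L

13.5 mg/L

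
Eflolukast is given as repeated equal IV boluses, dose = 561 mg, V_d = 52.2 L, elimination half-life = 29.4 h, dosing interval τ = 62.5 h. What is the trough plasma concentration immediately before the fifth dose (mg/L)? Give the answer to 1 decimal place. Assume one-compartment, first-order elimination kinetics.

3.2 mg/L

C₀ per dose = Dose / Vd = 561 / 52.2 = 10.75 mg/L
k = ln2 / t½ = 0.693147 / 29.4 = 0.02358 h⁻¹
Fraction remaining after one interval: r = e^(−kτ) = e^(−0.02358 × 62.5) = 0.2291
Before dose 5, 4 doses have been given (aged 1τ, 2τ, 3τ, 4τ).
C_trough = C₀ × (r + r² + … + r^4) = C₀ × r(1−r^4)/(1−r)
        = 10.75 × 0.2291 × (1 − 0.002755) / (1 − 0.2291) = 3.186 mg/L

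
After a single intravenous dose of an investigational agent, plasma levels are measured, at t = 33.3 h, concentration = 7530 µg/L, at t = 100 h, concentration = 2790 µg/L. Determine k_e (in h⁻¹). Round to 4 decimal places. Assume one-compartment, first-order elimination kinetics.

0.0149 h⁻¹

k = ln(C₁/C₂) / (t₂ − t₁) = ln(7530/2790) / (100 − 33.3)
  = 0.9929 / 66.70 = 0.01489 h⁻¹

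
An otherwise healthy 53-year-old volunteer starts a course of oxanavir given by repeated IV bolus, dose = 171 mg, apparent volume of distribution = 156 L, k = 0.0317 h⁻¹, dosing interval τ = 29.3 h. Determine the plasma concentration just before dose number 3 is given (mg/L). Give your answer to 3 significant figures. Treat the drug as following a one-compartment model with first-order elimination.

0.604 mg/L

C₀ per dose = Dose / Vd = 171 / 156 = 1.096 mg/L
Fraction remaining after one interval: r = e^(−kτ) = e^(−0.03170 × 29.3) = 0.3950
Before dose 3, 2 doses have been given (aged 1τ, 2τ).
C_trough = C₀ × (r + r²) = 1.096 × (0.3950 + 0.1560) = 0.6039 mg/L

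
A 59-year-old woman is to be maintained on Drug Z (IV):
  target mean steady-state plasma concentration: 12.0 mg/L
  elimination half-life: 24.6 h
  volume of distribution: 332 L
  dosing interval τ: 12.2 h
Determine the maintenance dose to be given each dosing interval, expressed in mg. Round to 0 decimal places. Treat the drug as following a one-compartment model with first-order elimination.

1370 mg

k = ln2 / t½ = 0.693147 / 24.6 = 0.02818 h⁻¹
CL = k × Vd = 0.02818 × 332 = 9.356 L/h
At steady state, Dose/τ = Css × CL.
Dose = Css × CL × τ = 12.0 × 9.356 × 12.2 = 1370 mg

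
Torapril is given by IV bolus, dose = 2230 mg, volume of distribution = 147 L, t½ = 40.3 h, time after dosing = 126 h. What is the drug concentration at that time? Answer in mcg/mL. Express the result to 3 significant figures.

1.74 mcg/mL

C₀ = Dose / Vd = 2230 / 147 = 15.17 mg/L
k = ln2 / t½ = 0.693147 / 40.3 = 0.01720 h⁻¹
C = C₀ · e^(−k·t) = 15.17 × e^(−0.01720 × 126)
  = 15.17 × 0.1145 = 1.737 mg/L
(1.737 mg/L = 1.737 mcg/mL)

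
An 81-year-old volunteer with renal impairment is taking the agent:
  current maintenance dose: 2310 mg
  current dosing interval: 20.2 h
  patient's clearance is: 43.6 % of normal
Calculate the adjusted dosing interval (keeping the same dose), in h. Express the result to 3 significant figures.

To keep the same average steady-state level, dosing rate must scale with clearance.
CL ratio = 43.6 / 100 = 0.4360
New interval (same dose) = 20.2 / 0.4360 = 46.33 h

46.3 h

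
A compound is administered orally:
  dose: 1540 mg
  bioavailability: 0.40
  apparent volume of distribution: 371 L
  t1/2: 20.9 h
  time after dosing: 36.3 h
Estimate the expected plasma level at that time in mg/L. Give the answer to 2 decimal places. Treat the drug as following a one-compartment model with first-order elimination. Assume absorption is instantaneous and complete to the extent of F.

Amount reaching circulation = F × Dose = 0.40 × 1540 = 616.0 mg
C₀ = F·Dose / Vd = 616.0 / 371 = 1.660 mg/L
k = ln2 / t½ = 0.693147 / 20.9 = 0.03316 h⁻¹
C = C₀ · e^(−k·t) = 1.660 × e^(−0.03316 × 36.3)
  = 1.660 × 0.3001 = 0.4982 mg/L

0.50 mg/L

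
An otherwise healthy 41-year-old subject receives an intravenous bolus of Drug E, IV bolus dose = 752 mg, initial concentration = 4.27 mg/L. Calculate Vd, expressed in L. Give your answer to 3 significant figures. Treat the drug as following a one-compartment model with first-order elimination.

Vd = Dose / C₀ = 752.0 / 4.27 = 176.1 L

176 L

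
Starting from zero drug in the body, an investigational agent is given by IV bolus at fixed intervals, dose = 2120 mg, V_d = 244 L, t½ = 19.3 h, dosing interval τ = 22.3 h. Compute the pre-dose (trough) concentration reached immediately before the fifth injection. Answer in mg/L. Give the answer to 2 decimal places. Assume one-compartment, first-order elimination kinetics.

C₀ per dose = Dose / Vd = 2120 / 244 = 8.689 mg/L
k = ln2 / t½ = 0.693147 / 19.3 = 0.03591 h⁻¹
Fraction remaining after one interval: r = e^(−kτ) = e^(−0.03591 × 22.3) = 0.4490
Before dose 5, 4 doses have been given (aged 1τ, 2τ, 3τ, 4τ).
C_trough = C₀ × (r + r² + … + r^4) = C₀ × r(1−r^4)/(1−r)
        = 8.689 × 0.4490 × (1 − 0.04064) / (1 − 0.4490) = 6.793 mg/L

6.79 mg/L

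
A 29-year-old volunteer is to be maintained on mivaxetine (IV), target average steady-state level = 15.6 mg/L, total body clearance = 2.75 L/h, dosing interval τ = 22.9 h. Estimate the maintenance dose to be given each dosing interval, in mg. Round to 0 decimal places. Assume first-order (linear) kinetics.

982 mg

At steady state, Dose/τ = Css × CL.
Dose = Css × CL × τ = 15.6 × 2.750 × 22.9 = 982.4 mg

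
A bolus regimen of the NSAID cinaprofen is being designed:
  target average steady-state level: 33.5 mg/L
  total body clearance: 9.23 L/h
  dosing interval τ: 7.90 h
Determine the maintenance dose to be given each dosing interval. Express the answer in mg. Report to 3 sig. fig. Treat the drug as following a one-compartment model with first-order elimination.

2440 mg

At steady state, Dose/τ = Css × CL.
Dose = Css × CL × τ = 33.5 × 9.230 × 7.90 = 2443 mg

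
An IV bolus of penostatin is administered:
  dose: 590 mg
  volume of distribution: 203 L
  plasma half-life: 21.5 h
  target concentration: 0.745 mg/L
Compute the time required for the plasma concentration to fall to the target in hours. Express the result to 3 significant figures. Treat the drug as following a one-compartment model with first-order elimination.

42.2 h

C₀ = Dose / Vd = 590.0 / 203 = 2.906 mg/L
k = ln2 / t½ = 0.693147 / 21.5 = 0.03224 h⁻¹
t = ln(C₀ / C) / k = ln(2.906 / 0.745) / 0.03224
  = ln(3.901) / 0.03224 = 1.361 / 0.03224 = 42.21 h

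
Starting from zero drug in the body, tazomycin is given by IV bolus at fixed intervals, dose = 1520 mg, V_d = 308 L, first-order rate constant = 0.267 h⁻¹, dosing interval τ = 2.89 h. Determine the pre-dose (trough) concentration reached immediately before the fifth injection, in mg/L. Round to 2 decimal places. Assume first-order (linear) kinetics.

4.05 mg/L

C₀ per dose = Dose / Vd = 1520 / 308 = 4.935 mg/L
Fraction remaining after one interval: r = e^(−kτ) = e^(−0.2670 × 2.89) = 0.4623
Before dose 5, 4 doses have been given (aged 1τ, 2τ, 3τ, 4τ).
C_trough = C₀ × (r + r² + … + r^4) = C₀ × r(1−r^4)/(1−r)
        = 4.935 × 0.4623 × (1 − 0.04568) / (1 − 0.4623) = 4.049 mg/L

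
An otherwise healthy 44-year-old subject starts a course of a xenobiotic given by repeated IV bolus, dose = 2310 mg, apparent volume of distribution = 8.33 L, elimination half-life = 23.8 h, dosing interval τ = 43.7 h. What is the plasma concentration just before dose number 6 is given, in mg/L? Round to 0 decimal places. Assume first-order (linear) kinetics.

108 mg/L

C₀ per dose = Dose / Vd = 2310 / 8.33 = 277.3 mg/L
k = ln2 / t½ = 0.693147 / 23.8 = 0.02912 h⁻¹
Fraction remaining after one interval: r = e^(−kτ) = e^(−0.02912 × 43.7) = 0.2801
Before dose 6, 5 doses have been given (aged 1τ, 2τ, 3τ, 4τ, 5τ).
C_trough = C₀ × (r + r² + … + r^5) = C₀ × r(1−r^5)/(1−r)
        = 277.3 × 0.2801 × (1 − 0.001724) / (1 − 0.2801) = 107.7 mg/L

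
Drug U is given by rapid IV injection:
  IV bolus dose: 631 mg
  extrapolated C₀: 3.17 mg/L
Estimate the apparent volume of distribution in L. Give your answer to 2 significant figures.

200 L

Vd = Dose / C₀ = 631.0 / 3.17 = 199.1 L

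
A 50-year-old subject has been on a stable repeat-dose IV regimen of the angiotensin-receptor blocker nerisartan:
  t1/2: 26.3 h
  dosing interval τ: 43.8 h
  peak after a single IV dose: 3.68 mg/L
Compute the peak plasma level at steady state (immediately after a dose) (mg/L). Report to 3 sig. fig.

5.37 mg/L

k = ln2 / t½ = 0.693147 / 26.3 = 0.02636 h⁻¹
e^(−kτ) = e^(−0.02636 × 43.8) = 0.3152
Accumulation ratio R = 1 / (1 − e^(−kτ)) = 1 / (1 − 0.3152) = 1.460
Steady-state peak = C₀ × R = 3.68 × 1.460 = 5.373 mg/L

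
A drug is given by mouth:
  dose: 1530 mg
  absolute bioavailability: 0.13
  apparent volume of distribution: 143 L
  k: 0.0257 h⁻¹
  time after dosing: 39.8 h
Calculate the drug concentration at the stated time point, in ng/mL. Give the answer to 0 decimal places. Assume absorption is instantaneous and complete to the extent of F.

Amount reaching circulation = F × Dose = 0.13 × 1530 = 198.9 mg
C₀ = F·Dose / Vd = 198.9 / 143 = 1.391 mg/L
C = C₀ · e^(−k·t) = 1.391 × e^(−0.02570 × 39.8)
  = 1.391 × 0.3596 = 0.5002 mg/L
Convert: 0.5002 mg/L × 1000 = 500.2 ng/mL

500 ng/mL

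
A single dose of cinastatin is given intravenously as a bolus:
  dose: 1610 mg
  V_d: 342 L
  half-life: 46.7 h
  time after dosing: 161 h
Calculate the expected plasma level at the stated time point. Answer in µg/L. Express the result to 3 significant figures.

C₀ = Dose / Vd = 1610 / 342 = 4.708 mg/L
k = ln2 / t½ = 0.693147 / 46.7 = 0.01484 h⁻¹
C = C₀ · e^(−k·t) = 4.708 × e^(−0.01484 × 161)
  = 4.708 × 0.09170 = 0.4317 mg/L
Convert: 0.4317 mg/L × 1000 = 431.7 µg/L

432 µg/L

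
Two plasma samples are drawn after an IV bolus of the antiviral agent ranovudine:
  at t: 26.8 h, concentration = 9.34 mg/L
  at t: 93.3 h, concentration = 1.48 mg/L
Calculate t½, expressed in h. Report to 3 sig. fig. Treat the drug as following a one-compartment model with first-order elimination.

25.0 h

k = ln(C₁/C₂) / (t₂ − t₁) = ln(9.34/1.48) / (93.3 − 26.8)
  = 1.842 / 66.50 = 0.02770 h⁻¹
t½ = ln2 / k = 0.693147 / 0.02770 = 25.02 h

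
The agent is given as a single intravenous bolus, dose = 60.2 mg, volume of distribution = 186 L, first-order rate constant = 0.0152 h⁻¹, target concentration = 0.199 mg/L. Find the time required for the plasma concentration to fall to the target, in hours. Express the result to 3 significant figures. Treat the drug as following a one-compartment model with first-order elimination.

32.0 h

C₀ = Dose / Vd = 60.20 / 186 = 0.3237 mg/L
t = ln(C₀ / C) / k = ln(0.3237 / 0.199) / 0.01520
  = ln(1.627) / 0.01520 = 0.4867 / 0.01520 = 32.02 h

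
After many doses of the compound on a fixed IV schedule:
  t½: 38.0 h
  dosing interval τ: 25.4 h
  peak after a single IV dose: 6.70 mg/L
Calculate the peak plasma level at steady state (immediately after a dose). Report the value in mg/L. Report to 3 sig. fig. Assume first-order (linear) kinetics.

k = ln2 / t½ = 0.693147 / 38.0 = 0.01824 h⁻¹
e^(−kτ) = e^(−0.01824 × 25.4) = 0.6292
Accumulation ratio R = 1 / (1 − e^(−kτ)) = 1 / (1 − 0.6292) = 2.697
Steady-state peak = C₀ × R = 6.70 × 2.697 = 18.07 mg/L

18.1 mg/L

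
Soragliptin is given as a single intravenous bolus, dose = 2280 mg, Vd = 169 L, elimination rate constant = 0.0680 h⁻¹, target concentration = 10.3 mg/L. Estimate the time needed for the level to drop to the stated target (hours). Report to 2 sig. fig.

C₀ = Dose / Vd = 2280 / 169 = 13.49 mg/L
t = ln(C₀ / C) / k = ln(13.49 / 10.3) / 0.06800
  = ln(1.310) / 0.06800 = 0.2700 / 0.06800 = 3.971 h

4.0 h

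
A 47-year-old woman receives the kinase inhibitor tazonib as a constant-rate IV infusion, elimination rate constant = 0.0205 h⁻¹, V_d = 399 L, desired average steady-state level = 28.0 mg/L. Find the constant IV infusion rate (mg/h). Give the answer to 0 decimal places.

CL = k × Vd = 0.02050 × 399 = 8.180 L/h
At steady state, infusion rate R₀ = Css × CL = 28.0 × 8.180 = 229.0 mg/h

229 mg/h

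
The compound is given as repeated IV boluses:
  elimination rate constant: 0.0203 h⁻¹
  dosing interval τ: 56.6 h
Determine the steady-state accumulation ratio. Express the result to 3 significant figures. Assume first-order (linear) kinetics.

1.46

e^(−kτ) = e^(−0.02030 × 56.6) = 0.3170
Accumulation ratio R = 1 / (1 − e^(−kτ)) = 1 / (1 − 0.3170) = 1.464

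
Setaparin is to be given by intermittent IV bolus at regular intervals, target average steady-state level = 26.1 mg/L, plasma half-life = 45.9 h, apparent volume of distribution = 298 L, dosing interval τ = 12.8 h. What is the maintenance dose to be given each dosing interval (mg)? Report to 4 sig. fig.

1503 mg

k = ln2 / t½ = 0.693147 / 45.9 = 0.01510 h⁻¹
CL = k × Vd = 0.01510 × 298 = 4.500 L/h
At steady state, Dose/τ = Css × CL.
Dose = Css × CL × τ = 26.1 × 4.500 × 12.8 = 1503 mg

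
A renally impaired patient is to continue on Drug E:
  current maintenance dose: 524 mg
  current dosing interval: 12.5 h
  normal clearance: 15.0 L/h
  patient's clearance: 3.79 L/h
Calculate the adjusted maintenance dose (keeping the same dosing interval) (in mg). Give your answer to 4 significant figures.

132.4 mg

To keep the same average steady-state level, dosing rate must scale with clearance.
CL ratio = 3.79 / 15.0 = 0.2527
New dose (same interval) = 524 × 0.2527 = 132.4 mg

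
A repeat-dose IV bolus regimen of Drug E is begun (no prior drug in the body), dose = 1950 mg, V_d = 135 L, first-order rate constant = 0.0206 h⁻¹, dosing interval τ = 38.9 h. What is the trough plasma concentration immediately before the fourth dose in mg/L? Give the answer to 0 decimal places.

C₀ per dose = Dose / Vd = 1950 / 135 = 14.44 mg/L
Fraction remaining after one interval: r = e^(−kτ) = e^(−0.02060 × 38.9) = 0.4487
Before dose 4, 3 doses have been given (aged 1τ, 2τ, 3τ).
C_trough = C₀ × (r + r² + … + r^3) = C₀ × r(1−r^3)/(1−r)
        = 14.44 × 0.4487 × (1 − 0.09034) / (1 − 0.4487) = 10.69 mg/L

11 mg/L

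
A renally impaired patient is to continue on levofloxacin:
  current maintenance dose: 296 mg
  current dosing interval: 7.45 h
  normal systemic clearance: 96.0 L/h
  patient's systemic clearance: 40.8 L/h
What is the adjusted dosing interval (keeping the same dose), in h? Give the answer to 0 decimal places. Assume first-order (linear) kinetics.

To keep the same average steady-state level, dosing rate must scale with clearance.
CL ratio = 40.8 / 96.0 = 0.4250
New interval (same dose) = 7.45 / 0.4250 = 17.53 h

18 h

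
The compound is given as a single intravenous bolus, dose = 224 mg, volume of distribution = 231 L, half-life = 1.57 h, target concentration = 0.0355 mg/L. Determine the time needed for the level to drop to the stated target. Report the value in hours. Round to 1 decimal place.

7.5 h

C₀ = Dose / Vd = 224.0 / 231 = 0.9697 mg/L
k = ln2 / t½ = 0.693147 / 1.57 = 0.4415 h⁻¹
t = ln(C₀ / C) / k = ln(0.9697 / 0.0355) / 0.4415
  = ln(27.32) / 0.4415 = 3.308 / 0.4415 = 7.493 h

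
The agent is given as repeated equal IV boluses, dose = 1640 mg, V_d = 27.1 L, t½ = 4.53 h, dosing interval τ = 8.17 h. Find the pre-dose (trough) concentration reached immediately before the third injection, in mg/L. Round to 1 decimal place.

C₀ per dose = Dose / Vd = 1640 / 27.1 = 60.52 mg/L
k = ln2 / t½ = 0.693147 / 4.53 = 0.1530 h⁻¹
Fraction remaining after one interval: r = e^(−kτ) = e^(−0.1530 × 8.17) = 0.2865
Before dose 3, 2 doses have been given (aged 1τ, 2τ).
C_trough = C₀ × (r + r²) = 60.52 × (0.2865 + 0.08208) = 22.31 mg/L

22.3 mg/L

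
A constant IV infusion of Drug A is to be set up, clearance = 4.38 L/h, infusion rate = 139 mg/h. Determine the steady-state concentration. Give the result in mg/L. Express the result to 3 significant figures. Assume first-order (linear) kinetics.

At steady state Css = R₀ / CL = 139 / 4.380 = 31.74 mg/L

31.7 mg/L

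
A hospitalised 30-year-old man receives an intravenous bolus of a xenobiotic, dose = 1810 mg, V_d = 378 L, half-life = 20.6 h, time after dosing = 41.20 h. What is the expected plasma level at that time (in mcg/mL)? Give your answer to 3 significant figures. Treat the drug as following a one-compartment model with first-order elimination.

1.20 mcg/mL

C₀ = Dose / Vd = 1810 / 378 = 4.788 mg/L
k = ln2 / t½ = 0.693147 / 20.6 = 0.03365 h⁻¹
t / t½ = 41.20 / 20.6 = 2 half-lives
C = C₀ × (1/2)^2 = 4.788 × 0.2500 = 1.197 mg/L
(1.197 mg/L = 1.197 mcg/mL)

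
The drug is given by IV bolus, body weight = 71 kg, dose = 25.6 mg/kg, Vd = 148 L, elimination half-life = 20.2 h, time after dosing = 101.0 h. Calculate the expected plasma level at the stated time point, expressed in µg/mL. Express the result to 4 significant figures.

Total dose = 25.6 × 71 = 1818 mg
C₀ = Dose / Vd = 1818 / 148 = 12.28 mg/L
k = ln2 / t½ = 0.693147 / 20.2 = 0.03431 h⁻¹
t / t½ = 101.0 / 20.2 = 5 half-lives
C = C₀ × (1/2)^5 = 12.28 × 0.03125 = 0.3838 mg/L
(0.3838 mg/L = 0.3838 µg/mL)

0.3838 µg/mL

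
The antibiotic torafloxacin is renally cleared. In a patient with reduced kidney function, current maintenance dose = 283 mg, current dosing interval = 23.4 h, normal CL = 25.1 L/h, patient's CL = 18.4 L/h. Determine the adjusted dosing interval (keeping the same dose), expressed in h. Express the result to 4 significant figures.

To keep the same average steady-state level, dosing rate must scale with clearance.
CL ratio = 18.4 / 25.1 = 0.7331
New interval (same dose) = 23.4 / 0.7331 = 31.92 h

31.92 h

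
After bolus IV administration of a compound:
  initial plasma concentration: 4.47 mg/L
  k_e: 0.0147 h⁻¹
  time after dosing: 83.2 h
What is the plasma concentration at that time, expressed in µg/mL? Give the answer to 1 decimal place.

1.3 µg/mL

C = C₀ · e^(−k·t) = 4.470 × e^(−0.01470 × 83.2)
  = 4.470 × 0.2943 = 1.316 mg/L
(1.316 mg/L = 1.316 µg/mL)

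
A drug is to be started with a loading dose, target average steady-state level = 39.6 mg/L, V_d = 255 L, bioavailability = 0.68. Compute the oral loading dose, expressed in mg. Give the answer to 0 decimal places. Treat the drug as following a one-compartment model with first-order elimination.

LD = Css × Vd / F = 39.6 × 255 / 0.68 = 14850 mg

14850 mg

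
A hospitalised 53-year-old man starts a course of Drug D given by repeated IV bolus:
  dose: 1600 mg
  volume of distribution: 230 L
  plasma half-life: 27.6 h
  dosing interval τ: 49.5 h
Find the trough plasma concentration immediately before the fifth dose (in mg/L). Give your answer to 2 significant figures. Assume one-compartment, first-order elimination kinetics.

C₀ per dose = Dose / Vd = 1600 / 230 = 6.957 mg/L
k = ln2 / t½ = 0.693147 / 27.6 = 0.02511 h⁻¹
Fraction remaining after one interval: r = e^(−kτ) = e^(−0.02511 × 49.5) = 0.2885
Before dose 5, 4 doses have been given (aged 1τ, 2τ, 3τ, 4τ).
C_trough = C₀ × (r + r² + … + r^4) = C₀ × r(1−r^4)/(1−r)
        = 6.957 × 0.2885 × (1 − 0.006928) / (1 − 0.2885) = 2.801 mg/L

2.8 mg/L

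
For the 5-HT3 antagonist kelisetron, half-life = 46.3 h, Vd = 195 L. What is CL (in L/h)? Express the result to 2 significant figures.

2.9 L/h

k = ln2 / t½ = 0.693147 / 46.3 = 0.01497 h⁻¹
CL = k × Vd = 0.01497 × 195 = 2.919 L/h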